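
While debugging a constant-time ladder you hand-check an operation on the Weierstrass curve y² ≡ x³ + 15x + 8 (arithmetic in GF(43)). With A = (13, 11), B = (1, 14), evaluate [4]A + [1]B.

First 4A:
Repeated addition: build up to 4A.
2A: tangent at (13, 11): λ = (3·13² + 15)/(2·11) ≡ 6/22. 22⁻¹ ≡ 2 (mod 43), so λ ≡ 6·2 ≡ 12.
  x = λ² - 13 - 13 = 144 - 26 ≡ 32; y = λ·(13 - 32) - 11 ≡ 19. → (32, 19)
3A: (32, 19) + (13, 11). λ = (11 - 19)/(13 - 32) ≡ 35/24 mod 43. 24⁻¹ ≡ 9 (mod 43) since 24·9 = 216 ≡ 1, so λ ≡ 14.
  x = λ² - 32 - 13 = 196 - 45 ≡ 22; y = λ·(32 - 22) - 19 ≡ 35. → (22, 35)
4A: (22, 35) + (13, 11). λ = (11 - 35)/(13 - 22) ≡ 19/34 mod 43. 34⁻¹ ≡ 19 (mod 43), so λ ≡ 17.
  x = λ² - 22 - 13 = 289 - 35 ≡ 39; y = λ·(22 - 39) - 35 ≡ 20. → (39, 20)
4A = (39, 20).
Finally 4A + B:
(39, 20) + (1, 14). λ = (14 - 20)/(1 - 39) ≡ 37/5 mod 43. 5⁻¹ ≡ 26 (mod 43), so λ ≡ 16.
  x = λ² - 39 - 1 = 256 - 40 ≡ 1; y = λ·(39 - 1) - 20 ≡ 29. → (1, 29)

(1, 29)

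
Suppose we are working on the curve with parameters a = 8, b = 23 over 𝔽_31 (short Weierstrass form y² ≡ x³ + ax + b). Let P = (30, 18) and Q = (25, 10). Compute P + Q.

(30, 18) + (25, 10). λ = (10 - 18)/(25 - 30) ≡ 23/26 mod 31. 26⁻¹ ≡ 6 (mod 31), so λ ≡ 14.
  x = λ² - 30 - 25 = 196 - 55 ≡ 17; y = λ·(30 - 17) - 18 ≡ 9. → (17, 9)

(17, 9)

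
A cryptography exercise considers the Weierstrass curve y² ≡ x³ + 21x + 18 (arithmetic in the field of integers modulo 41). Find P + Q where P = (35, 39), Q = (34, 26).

(35, 39) + (34, 26). λ = (26 - 39)/(34 - 35) ≡ 28/40 mod 41. 40⁻¹ ≡ 40 (mod 41) since 40·40 = 1600 ≡ 1, so λ ≡ 13.
  x = λ² - 35 - 34 = 169 - 69 ≡ 18; y = λ·(35 - 18) - 39 ≡ 18. → (18, 18)

(18, 18)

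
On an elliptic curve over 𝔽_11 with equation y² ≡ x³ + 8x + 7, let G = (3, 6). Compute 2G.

tangent at (3, 6): λ = (3·3² + 8)/(2·6) ≡ 2/1. 1⁻¹ ≡ 1 (mod 11), so λ ≡ 2·1 ≡ 2.
  x = λ² - 3 - 3 = 4 - 6 ≡ 9; y = λ·(3 - 9) - 6 ≡ 4. → (9, 4)

(9, 4)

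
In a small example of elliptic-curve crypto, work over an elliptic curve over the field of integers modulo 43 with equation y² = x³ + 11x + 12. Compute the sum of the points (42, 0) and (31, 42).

(42, 0) + (31, 42). λ = (42 - 0)/(31 - 42) ≡ 42/32 mod 43. 32⁻¹ ≡ 39 (mod 43), so λ ≡ 4.
  x = λ² - 42 - 31 = 16 - 73 ≡ 29; y = λ·(42 - 29) - 0 ≡ 9. → (29, 9)

(29, 9)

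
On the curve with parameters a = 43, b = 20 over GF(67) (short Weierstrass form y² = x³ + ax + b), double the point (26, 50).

(25, 29)

tangent at (26, 50): λ = (3·26² + 43)/(2·50) ≡ 61/33. 33⁻¹ ≡ 65 (mod 67), so λ ≡ 61·65 ≡ 12.
  x = λ² - 26 - 26 = 144 - 52 ≡ 25; y = λ·(26 - 25) - 50 ≡ 29. → (25, 29)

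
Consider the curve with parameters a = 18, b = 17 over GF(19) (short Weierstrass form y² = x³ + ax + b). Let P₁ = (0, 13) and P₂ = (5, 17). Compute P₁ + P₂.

(4, 18)

(0, 13) + (5, 17). λ = (17 - 13)/(5 - 0) ≡ 4/5 mod 19. 5⁻¹ ≡ 4 (mod 19) since 5·4 = 20 ≡ 1, so λ ≡ 16.
  x = λ² - 0 - 5 = 256 - 5 ≡ 4; y = λ·(0 - 4) - 13 ≡ 18. → (4, 18)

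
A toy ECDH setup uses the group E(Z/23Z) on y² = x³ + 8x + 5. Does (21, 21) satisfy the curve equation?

y² = 21² ≡ 4; x³ + 8x + 5 = 9434 ≡ 4 (mod 23). 4 = 4.

yes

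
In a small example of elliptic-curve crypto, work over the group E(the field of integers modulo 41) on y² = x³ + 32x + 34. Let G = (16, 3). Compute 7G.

(33, 39)

Double-and-add on 7 = (111)₂. Start with G = (16, 3) for the leading 1-bit.
double: tangent at (16, 3): λ = (3·16² + 32)/(2·3) ≡ 21/6. 6⁻¹ ≡ 7 (mod 41), so λ ≡ 21·7 ≡ 24.
  x = λ² - 16 - 16 = 576 - 32 ≡ 11; y = λ·(16 - 11) - 3 ≡ 35. → (11, 35)
add G: (11, 35) + (16, 3). λ = (3 - 35)/(16 - 11) ≡ 9/5 mod 41. 5⁻¹ ≡ 33 (mod 41), so λ ≡ 10.
  x = λ² - 11 - 16 = 100 - 27 ≡ 32; y = λ·(11 - 32) - 35 ≡ 1. → (32, 1)
double: tangent at (32, 1): λ = (3·32² + 32)/(2·1) ≡ 29/2. 2⁻¹ ≡ 21 (mod 41), so λ ≡ 29·21 ≡ 35.
  x = λ² - 32 - 32 = 1225 - 64 ≡ 13; y = λ·(32 - 13) - 1 ≡ 8. → (13, 8)
add G: (13, 8) + (16, 3). λ = (3 - 8)/(16 - 13) ≡ 36/3 mod 41. 3⁻¹ ≡ 14 (mod 41) since 3·14 = 42 ≡ 1, so λ ≡ 12.
  x = λ² - 13 - 16 = 144 - 29 ≡ 33; y = λ·(13 - 33) - 8 ≡ 39. → (33, 39)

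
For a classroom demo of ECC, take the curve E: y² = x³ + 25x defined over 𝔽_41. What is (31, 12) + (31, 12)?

tangent at (31, 12): λ = (3·31² + 25)/(2·12) ≡ 38/24. 24⁻¹ ≡ 12 (mod 41), so λ ≡ 38·12 ≡ 5.
  x = λ² - 31 - 31 = 25 - 62 ≡ 4; y = λ·(31 - 4) - 12 ≡ 0. → (4, 0)

(4, 0)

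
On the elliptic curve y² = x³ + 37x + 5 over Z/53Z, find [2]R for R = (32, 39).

tangent at (32, 39): λ = (3·32² + 37)/(2·39) ≡ 35/25. 25⁻¹ ≡ 17 (mod 53) since 25·17 = 425 ≡ 1, so λ ≡ 35·17 ≡ 12.
  x = λ² - 32 - 32 = 144 - 64 ≡ 27; y = λ·(32 - 27) - 39 ≡ 21. → (27, 21)

(27, 21)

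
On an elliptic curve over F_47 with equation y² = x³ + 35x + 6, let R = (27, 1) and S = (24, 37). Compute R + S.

(27, 1) + (24, 37). λ = (37 - 1)/(24 - 27) ≡ 36/44 mod 47. 44⁻¹ ≡ 31 (mod 47) since 44·31 = 1364 ≡ 1, so λ ≡ 35.
  x = λ² - 27 - 24 = 1225 - 51 ≡ 46; y = λ·(27 - 46) - 1 ≡ 39. → (46, 39)

(46, 39)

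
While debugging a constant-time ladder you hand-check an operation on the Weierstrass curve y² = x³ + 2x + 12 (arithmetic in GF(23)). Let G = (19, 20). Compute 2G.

(11, 13)

tangent at (19, 20): λ = (3·19² + 2)/(2·20) ≡ 4/17. 17⁻¹ ≡ 19 (mod 23) since 17·19 = 323 ≡ 1, so λ ≡ 4·19 ≡ 7.
  x = λ² - 19 - 19 = 49 - 38 ≡ 11; y = λ·(19 - 11) - 20 ≡ 13. → (11, 13)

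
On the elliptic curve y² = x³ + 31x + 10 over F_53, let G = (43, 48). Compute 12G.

Double-and-add on 12 = (1100)₂. Start with G = (43, 48) for the leading 1-bit.
double: tangent at (43, 48): λ = (3·43² + 31)/(2·48) ≡ 13/43. 43⁻¹ ≡ 37 (mod 53) since 43·37 = 1591 ≡ 1, so λ ≡ 13·37 ≡ 4.
  x = λ² - 43 - 43 = 16 - 86 ≡ 36; y = λ·(43 - 36) - 48 ≡ 33. → (36, 33)
add G: (36, 33) + (43, 48). λ = (48 - 33)/(43 - 36) ≡ 15/7 mod 53. 7⁻¹ ≡ 38 (mod 53), so λ ≡ 40.
  x = λ² - 36 - 43 = 1600 - 79 ≡ 37; y = λ·(36 - 37) - 33 ≡ 33. → (37, 33)
double: tangent at (37, 33): λ = (3·37² + 31)/(2·33) ≡ 4/13. 13⁻¹ ≡ 49 (mod 53), so λ ≡ 4·49 ≡ 37.
  x = λ² - 37 - 37 = 1369 - 74 ≡ 23; y = λ·(37 - 23) - 33 ≡ 8. → (23, 8)
double: tangent at (23, 8): λ = (3·23² + 31)/(2·8) ≡ 28/16. 16⁻¹ ≡ 10 (mod 53), so λ ≡ 28·10 ≡ 15.
  x = λ² - 23 - 23 = 225 - 46 ≡ 20; y = λ·(23 - 20) - 8 ≡ 37. → (20, 37)

(20, 37)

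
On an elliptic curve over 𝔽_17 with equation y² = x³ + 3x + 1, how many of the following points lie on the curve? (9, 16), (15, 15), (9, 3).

2

(9, 16): 16² ≡ 1, rhs ≡ 9 → off.
(15, 15): 15² ≡ 4, rhs ≡ 4 → on.
(9, 3): 3² ≡ 9, rhs ≡ 9 → on.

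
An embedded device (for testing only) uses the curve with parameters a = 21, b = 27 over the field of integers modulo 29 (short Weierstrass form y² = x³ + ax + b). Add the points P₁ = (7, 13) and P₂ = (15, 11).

(27, 21)

(7, 13) + (15, 11). λ = (11 - 13)/(15 - 7) ≡ 27/8 mod 29. 8⁻¹ ≡ 11 (mod 29) since 8·11 = 88 ≡ 1, so λ ≡ 7.
  x = λ² - 7 - 15 = 49 - 22 ≡ 27; y = λ·(7 - 27) - 13 ≡ 21. → (27, 21)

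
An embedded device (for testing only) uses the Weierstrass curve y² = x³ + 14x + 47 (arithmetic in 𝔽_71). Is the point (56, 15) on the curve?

y² = 15² ≡ 12; x³ + 14x + 47 = 176447 ≡ 12 (mod 71). 12 = 12.

yes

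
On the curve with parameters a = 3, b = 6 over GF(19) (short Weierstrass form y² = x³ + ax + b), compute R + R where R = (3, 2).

(17, 7)

tangent at (3, 2): λ = (3·3² + 3)/(2·2) ≡ 11/4. 4⁻¹ ≡ 5 (mod 19) since 4·5 = 20 ≡ 1, so λ ≡ 11·5 ≡ 17.
  x = λ² - 3 - 3 = 289 - 6 ≡ 17; y = λ·(3 - 17) - 2 ≡ 7. → (17, 7)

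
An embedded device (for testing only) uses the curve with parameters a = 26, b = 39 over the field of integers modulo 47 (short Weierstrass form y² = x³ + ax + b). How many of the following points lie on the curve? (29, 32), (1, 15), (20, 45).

(29, 32): 32² ≡ 37, rhs ≡ 37 → on.
(1, 15): 15² ≡ 37, rhs ≡ 19 → off.
(20, 45): 45² ≡ 4, rhs ≡ 5 → off.

1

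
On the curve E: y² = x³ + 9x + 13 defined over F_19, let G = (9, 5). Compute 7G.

(10, 18)

Double-and-add on 7 = (111)₂. Start with G = (9, 5) for the leading 1-bit.
double: tangent at (9, 5): λ = (3·9² + 9)/(2·5) ≡ 5/10. 10⁻¹ ≡ 2 (mod 19), so λ ≡ 5·2 ≡ 10.
  x = λ² - 9 - 9 = 100 - 18 ≡ 6; y = λ·(9 - 6) - 5 ≡ 6. → (6, 6)
add G: (6, 6) + (9, 5). λ = (5 - 6)/(9 - 6) ≡ 18/3 mod 19. 3⁻¹ ≡ 13 (mod 19), so λ ≡ 6.
  x = λ² - 6 - 9 = 36 - 15 ≡ 2; y = λ·(6 - 2) - 6 ≡ 18. → (2, 18)
double: tangent at (2, 18): λ = (3·2² + 9)/(2·18) ≡ 2/17. 17⁻¹ ≡ 9 (mod 19), so λ ≡ 2·9 ≡ 18.
  x = λ² - 2 - 2 = 324 - 4 ≡ 16; y = λ·(2 - 16) - 18 ≡ 15. → (16, 15)
add G: (16, 15) + (9, 5). λ = (5 - 15)/(9 - 16) ≡ 9/12 mod 19. 12⁻¹ ≡ 8 (mod 19) since 12·8 = 96 ≡ 1, so λ ≡ 15.
  x = λ² - 16 - 9 = 225 - 25 ≡ 10; y = λ·(16 - 10) - 15 ≡ 18. → (10, 18)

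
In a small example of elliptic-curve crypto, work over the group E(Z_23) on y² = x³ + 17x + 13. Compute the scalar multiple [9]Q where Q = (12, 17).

(5, 19)

Double-and-add on 9 = (1001)₂. Start with Q = (12, 17) for the leading 1-bit.
double: tangent at (12, 17): λ = (3·12² + 17)/(2·17) ≡ 12/11. 11⁻¹ ≡ 21 (mod 23) since 11·21 = 231 ≡ 1, so λ ≡ 12·21 ≡ 22.
  x = λ² - 12 - 12 = 484 - 24 ≡ 0; y = λ·(12 - 0) - 17 ≡ 17. → (0, 17)
double: tangent at (0, 17): λ = (3·0² + 17)/(2·17) ≡ 17/11. 11⁻¹ ≡ 21 (mod 23) since 11·21 = 231 ≡ 1, so λ ≡ 17·21 ≡ 12.
  x = λ² - 0 - 0 = 144 - 0 ≡ 6; y = λ·(0 - 6) - 17 ≡ 3. → (6, 3)
double: tangent at (6, 3): λ = (3·6² + 17)/(2·3) ≡ 10/6. 6⁻¹ ≡ 4 (mod 23), so λ ≡ 10·4 ≡ 17.
  x = λ² - 6 - 6 = 289 - 12 ≡ 1; y = λ·(6 - 1) - 3 ≡ 13. → (1, 13)
add Q: (1, 13) + (12, 17). λ = (17 - 13)/(12 - 1) ≡ 4/11 mod 23. 11⁻¹ ≡ 21 (mod 23) since 11·21 = 231 ≡ 1, so λ ≡ 15.
  x = λ² - 1 - 12 = 225 - 13 ≡ 5; y = λ·(1 - 5) - 13 ≡ 19. → (5, 19)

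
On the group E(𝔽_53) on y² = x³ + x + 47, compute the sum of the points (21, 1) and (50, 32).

(21, 1) + (50, 32). λ = (32 - 1)/(50 - 21) ≡ 31/29 mod 53. 29⁻¹ ≡ 11 (mod 53), so λ ≡ 23.
  x = λ² - 21 - 50 = 529 - 71 ≡ 34; y = λ·(21 - 34) - 1 ≡ 18. → (34, 18)

(34, 18)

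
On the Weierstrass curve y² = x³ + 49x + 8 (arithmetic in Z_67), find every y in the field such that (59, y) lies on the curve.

none

x³ + 49x + 8 = 208278 ≡ 42 (mod 67).
42 is a non-residue mod 67; no y exists.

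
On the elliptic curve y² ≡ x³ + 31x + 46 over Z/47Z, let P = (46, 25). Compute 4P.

(3, 42)

Double-and-add on 4 = (100)₂. Start with P = (46, 25) for the leading 1-bit.
double: tangent at (46, 25): λ = (3·46² + 31)/(2·25) ≡ 34/3. 3⁻¹ ≡ 16 (mod 47) since 3·16 = 48 ≡ 1, so λ ≡ 34·16 ≡ 27.
  x = λ² - 46 - 46 = 729 - 92 ≡ 26; y = λ·(46 - 26) - 25 ≡ 45. → (26, 45)
double: tangent at (26, 45): λ = (3·26² + 31)/(2·45) ≡ 38/43. 43⁻¹ ≡ 35 (mod 47), so λ ≡ 38·35 ≡ 14.
  x = λ² - 26 - 26 = 196 - 52 ≡ 3; y = λ·(26 - 3) - 45 ≡ 42. → (3, 42)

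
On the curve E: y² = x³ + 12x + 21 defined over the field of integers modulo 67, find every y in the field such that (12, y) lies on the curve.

33, 34

x³ + 12x + 21 = 1893 ≡ 17 (mod 67).
Square roots of 17 mod 67: 33 and 34 (since 33² = 1089 ≡ 17).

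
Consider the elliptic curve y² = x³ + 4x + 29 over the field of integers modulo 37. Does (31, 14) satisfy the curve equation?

yes

y² = 14² ≡ 11; x³ + 4x + 29 = 29944 ≡ 11 (mod 37). 11 = 11.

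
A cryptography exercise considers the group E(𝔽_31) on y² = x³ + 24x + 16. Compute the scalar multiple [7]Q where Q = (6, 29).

Double-and-add on 7 = (111)₂. Start with Q = (6, 29) for the leading 1-bit.
double: tangent at (6, 29): λ = (3·6² + 24)/(2·29) ≡ 8/27. 27⁻¹ ≡ 23 (mod 31), so λ ≡ 8·23 ≡ 29.
  x = λ² - 6 - 6 = 841 - 12 ≡ 23; y = λ·(6 - 23) - 29 ≡ 5. → (23, 5)
add Q: (23, 5) + (6, 29). λ = (29 - 5)/(6 - 23) ≡ 24/14 mod 31. 14⁻¹ ≡ 20 (mod 31), so λ ≡ 15.
  x = λ² - 23 - 6 = 225 - 29 ≡ 10; y = λ·(23 - 10) - 5 ≡ 4. → (10, 4)
double: tangent at (10, 4): λ = (3·10² + 24)/(2·4) ≡ 14/8. 8⁻¹ ≡ 4 (mod 31), so λ ≡ 14·4 ≡ 25.
  x = λ² - 10 - 10 = 625 - 20 ≡ 16; y = λ·(10 - 16) - 4 ≡ 1. → (16, 1)
add Q: (16, 1) + (6, 29). λ = (29 - 1)/(6 - 16) ≡ 28/21 mod 31. 21⁻¹ ≡ 3 (mod 31), so λ ≡ 22.
  x = λ² - 16 - 6 = 484 - 22 ≡ 28; y = λ·(16 - 28) - 1 ≡ 14. → (28, 14)

(28, 14)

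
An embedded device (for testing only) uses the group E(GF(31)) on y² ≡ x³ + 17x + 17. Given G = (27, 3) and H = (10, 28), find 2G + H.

(25, 28)

First 2G:
Repeated addition: build up to 2G.
2G: tangent at (27, 3): λ = (3·27² + 17)/(2·3) ≡ 3/6. 6⁻¹ ≡ 26 (mod 31), so λ ≡ 3·26 ≡ 16.
  x = λ² - 27 - 27 = 256 - 54 ≡ 16; y = λ·(27 - 16) - 3 ≡ 18. → (16, 18)
2G = (16, 18).
Finally 2G + H:
(16, 18) + (10, 28). λ = (28 - 18)/(10 - 16) ≡ 10/25 mod 31. 25⁻¹ ≡ 5 (mod 31), so λ ≡ 19.
  x = λ² - 16 - 10 = 361 - 26 ≡ 25; y = λ·(16 - 25) - 18 ≡ 28. → (25, 28)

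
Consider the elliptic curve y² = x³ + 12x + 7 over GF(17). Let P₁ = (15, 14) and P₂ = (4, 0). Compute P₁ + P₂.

(15, 14) + (4, 0). λ = (0 - 14)/(4 - 15) ≡ 3/6 mod 17. 6⁻¹ ≡ 3 (mod 17), so λ ≡ 9.
  x = λ² - 15 - 4 = 81 - 19 ≡ 11; y = λ·(15 - 11) - 14 ≡ 5. → (11, 5)

(11, 5)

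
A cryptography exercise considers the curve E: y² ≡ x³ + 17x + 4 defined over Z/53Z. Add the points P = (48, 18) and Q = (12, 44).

(30, 22)

(48, 18) + (12, 44). λ = (44 - 18)/(12 - 48) ≡ 26/17 mod 53. 17⁻¹ ≡ 25 (mod 53) since 17·25 = 425 ≡ 1, so λ ≡ 14.
  x = λ² - 48 - 12 = 196 - 60 ≡ 30; y = λ·(48 - 30) - 18 ≡ 22. → (30, 22)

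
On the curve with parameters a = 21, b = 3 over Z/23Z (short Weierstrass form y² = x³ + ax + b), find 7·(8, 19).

(19, 19)

Write G = (8, 19).
Double-and-add on 7 = (111)₂. Start with G = (8, 19) for the leading 1-bit.
double: tangent at (8, 19): λ = (3·8² + 21)/(2·19) ≡ 6/15. 15⁻¹ ≡ 20 (mod 23), so λ ≡ 6·20 ≡ 5.
  x = λ² - 8 - 8 = 25 - 16 ≡ 9; y = λ·(8 - 9) - 19 ≡ 22. → (9, 22)
add G: (9, 22) + (8, 19). λ = (19 - 22)/(8 - 9) ≡ 20/22 mod 23. 22⁻¹ ≡ 22 (mod 23), so λ ≡ 3.
  x = λ² - 9 - 8 = 9 - 17 ≡ 15; y = λ·(9 - 15) - 22 ≡ 6. → (15, 6)
double: tangent at (15, 6): λ = (3·15² + 21)/(2·6) ≡ 6/12. 12⁻¹ ≡ 2 (mod 23), so λ ≡ 6·2 ≡ 12.
  x = λ² - 15 - 15 = 144 - 30 ≡ 22; y = λ·(15 - 22) - 6 ≡ 2. → (22, 2)
add G: (22, 2) + (8, 19). λ = (19 - 2)/(8 - 22) ≡ 17/9 mod 23. 9⁻¹ ≡ 18 (mod 23), so λ ≡ 7.
  x = λ² - 22 - 8 = 49 - 30 ≡ 19; y = λ·(22 - 19) - 2 ≡ 19. → (19, 19)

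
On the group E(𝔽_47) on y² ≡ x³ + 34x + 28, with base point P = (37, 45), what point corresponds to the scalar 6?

(37, 2)

Repeated addition: build up to 6P.
2P: tangent at (37, 45): λ = (3·37² + 34)/(2·45) ≡ 5/43. 43⁻¹ ≡ 35 (mod 47), so λ ≡ 5·35 ≡ 34.
  x = λ² - 37 - 37 = 1156 - 74 ≡ 1; y = λ·(37 - 1) - 45 ≡ 4. → (1, 4)
3P: (1, 4) + (37, 45). λ = (45 - 4)/(37 - 1) ≡ 41/36 mod 47. 36⁻¹ ≡ 17 (mod 47), so λ ≡ 39.
  x = λ² - 1 - 37 = 1521 - 38 ≡ 26; y = λ·(1 - 26) - 4 ≡ 8. → (26, 8)
4P: (26, 8) + (37, 45). λ = (45 - 8)/(37 - 26) ≡ 37/11 mod 47. 11⁻¹ ≡ 30 (mod 47), so λ ≡ 29.
  x = λ² - 26 - 37 = 841 - 63 ≡ 26; y = λ·(26 - 26) - 8 ≡ 39. → (26, 39)
5P: (26, 39) + (37, 45). λ = (45 - 39)/(37 - 26) ≡ 6/11 mod 47. 11⁻¹ ≡ 30 (mod 47) since 11·30 = 330 ≡ 1, so λ ≡ 39.
  x = λ² - 26 - 37 = 1521 - 63 ≡ 1; y = λ·(26 - 1) - 39 ≡ 43. → (1, 43)
6P: (1, 43) + (37, 45). λ = (45 - 43)/(37 - 1) ≡ 2/36 mod 47. 36⁻¹ ≡ 17 (mod 47) since 36·17 = 612 ≡ 1, so λ ≡ 34.
  x = λ² - 1 - 37 = 1156 - 38 ≡ 37; y = λ·(1 - 37) - 43 ≡ 2. → (37, 2)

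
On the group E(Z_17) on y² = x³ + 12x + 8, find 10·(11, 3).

Write G = (11, 3).
Repeated addition: build up to 10G.
2G: tangent at (11, 3): λ = (3·11² + 12)/(2·3) ≡ 1/6. 6⁻¹ ≡ 3 (mod 17), so λ ≡ 1·3 ≡ 3.
  x = λ² - 11 - 11 = 9 - 22 ≡ 4; y = λ·(11 - 4) - 3 ≡ 1. → (4, 1)
3G: (4, 1) + (11, 3). λ = (3 - 1)/(11 - 4) ≡ 2/7 mod 17. 7⁻¹ ≡ 5 (mod 17), so λ ≡ 10.
  x = λ² - 4 - 11 = 100 - 15 ≡ 0; y = λ·(4 - 0) - 1 ≡ 5. → (0, 5)
4G: (0, 5) + (11, 3). λ = (3 - 5)/(11 - 0) ≡ 15/11 mod 17. 11⁻¹ ≡ 14 (mod 17) since 11·14 = 154 ≡ 1, so λ ≡ 6.
  x = λ² - 0 - 11 = 36 - 11 ≡ 8; y = λ·(0 - 8) - 5 ≡ 15. → (8, 15)
5G: (8, 15) + (11, 3). λ = (3 - 15)/(11 - 8) ≡ 5/3 mod 17. 3⁻¹ ≡ 6 (mod 17), so λ ≡ 13.
  x = λ² - 8 - 11 = 169 - 19 ≡ 14; y = λ·(8 - 14) - 15 ≡ 9. → (14, 9)
6G: (14, 9) + (11, 3). λ = (3 - 9)/(11 - 14) ≡ 11/14 mod 17. 14⁻¹ ≡ 11 (mod 17), so λ ≡ 2.
  x = λ² - 14 - 11 = 4 - 25 ≡ 13; y = λ·(14 - 13) - 9 ≡ 10. → (13, 10)
7G: (13, 10) + (11, 3). λ = (3 - 10)/(11 - 13) ≡ 10/15 mod 17. 15⁻¹ ≡ 8 (mod 17) since 15·8 = 120 ≡ 1, so λ ≡ 12.
  x = λ² - 13 - 11 = 144 - 24 ≡ 1; y = λ·(13 - 1) - 10 ≡ 15. → (1, 15)
8G: (1, 15) + (11, 3). λ = (3 - 15)/(11 - 1) ≡ 5/10 mod 17. 10⁻¹ ≡ 12 (mod 17), so λ ≡ 9.
  x = λ² - 1 - 11 = 81 - 12 ≡ 1; y = λ·(1 - 1) - 15 ≡ 2. → (1, 2)
9G: (1, 2) + (11, 3). λ = (3 - 2)/(11 - 1) ≡ 1/10 mod 17. 10⁻¹ ≡ 12 (mod 17), so λ ≡ 12.
  x = λ² - 1 - 11 = 144 - 12 ≡ 13; y = λ·(1 - 13) - 2 ≡ 7. → (13, 7)
10G: (13, 7) + (11, 3). λ = (3 - 7)/(11 - 13) ≡ 13/15 mod 17. 15⁻¹ ≡ 8 (mod 17), so λ ≡ 2.
  x = λ² - 13 - 11 = 4 - 24 ≡ 14; y = λ·(13 - 14) - 7 ≡ 8. → (14, 8)

(14, 8)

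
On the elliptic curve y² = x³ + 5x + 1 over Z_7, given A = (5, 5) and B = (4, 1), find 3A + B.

(4, 1)

First 3A:
Repeated addition: build up to 3A.
2A: tangent at (5, 5): λ = (3·5² + 5)/(2·5) ≡ 3/3. 3⁻¹ ≡ 5 (mod 7), so λ ≡ 3·5 ≡ 1.
  x = λ² - 5 - 5 = 1 - 10 ≡ 5; y = λ·(5 - 5) - 5 ≡ 2. → (5, 2)
3A: (5, 2) + (5, 5): same x and y₁ ≡ -y₂, so the sum is O.
3A = O.
Finally 3A + B:
O + (4, 1) = (4, 1) (identity).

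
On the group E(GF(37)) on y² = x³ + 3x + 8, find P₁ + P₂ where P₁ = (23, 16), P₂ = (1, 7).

(3, 9)

(23, 16) + (1, 7). λ = (7 - 16)/(1 - 23) ≡ 28/15 mod 37. 15⁻¹ ≡ 5 (mod 37), so λ ≡ 29.
  x = λ² - 23 - 1 = 841 - 24 ≡ 3; y = λ·(23 - 3) - 16 ≡ 9. → (3, 9)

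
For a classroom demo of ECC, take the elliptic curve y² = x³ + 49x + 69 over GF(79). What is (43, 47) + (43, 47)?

tangent at (43, 47): λ = (3·43² + 49)/(2·47) ≡ 66/15. 15⁻¹ ≡ 58 (mod 79), so λ ≡ 66·58 ≡ 36.
  x = λ² - 43 - 43 = 1296 - 86 ≡ 25; y = λ·(43 - 25) - 47 ≡ 48. → (25, 48)

(25, 48)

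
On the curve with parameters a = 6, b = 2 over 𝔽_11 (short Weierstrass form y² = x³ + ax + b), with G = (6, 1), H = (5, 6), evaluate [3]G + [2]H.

(5, 6)

First 3G:
Repeated addition: build up to 3G.
2G: tangent at (6, 1): λ = (3·6² + 6)/(2·1) ≡ 4/2. 2⁻¹ ≡ 6 (mod 11) since 2·6 = 12 ≡ 1, so λ ≡ 4·6 ≡ 2.
  x = λ² - 6 - 6 = 4 - 12 ≡ 3; y = λ·(6 - 3) - 1 ≡ 5. → (3, 5)
3G: (3, 5) + (6, 1). λ = (1 - 5)/(6 - 3) ≡ 7/3 mod 11. 3⁻¹ ≡ 4 (mod 11) since 3·4 = 12 ≡ 1, so λ ≡ 6.
  x = λ² - 3 - 6 = 36 - 9 ≡ 5; y = λ·(3 - 5) - 5 ≡ 5. → (5, 5)
3G = (5, 5).
Next 2H:
Repeated addition: build up to 2H.
2H: tangent at (5, 6): λ = (3·5² + 6)/(2·6) ≡ 4/1. 1⁻¹ ≡ 1 (mod 11), so λ ≡ 4·1 ≡ 4.
  x = λ² - 5 - 5 = 16 - 10 ≡ 6; y = λ·(5 - 6) - 6 ≡ 1. → (6, 1)
2H = (6, 1).
Finally 3G + 2H:
(5, 5) + (6, 1). λ = (1 - 5)/(6 - 5) ≡ 7/1 mod 11. 1⁻¹ ≡ 1 (mod 11), so λ ≡ 7.
  x = λ² - 5 - 6 = 49 - 11 ≡ 5; y = λ·(5 - 5) - 5 ≡ 6. → (5, 6)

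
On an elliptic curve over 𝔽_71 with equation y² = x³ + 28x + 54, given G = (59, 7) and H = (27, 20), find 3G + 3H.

First 3G:
Repeated addition: build up to 3G.
2G: tangent at (59, 7): λ = (3·59² + 28)/(2·7) ≡ 34/14. 14⁻¹ ≡ 66 (mod 71) since 14·66 = 924 ≡ 1, so λ ≡ 34·66 ≡ 43.
  x = λ² - 59 - 59 = 1849 - 118 ≡ 27; y = λ·(59 - 27) - 7 ≡ 20. → (27, 20)
3G: (27, 20) + (59, 7). λ = (7 - 20)/(59 - 27) ≡ 58/32 mod 71. 32⁻¹ ≡ 20 (mod 71) since 32·20 = 640 ≡ 1, so λ ≡ 24.
  x = λ² - 27 - 59 = 576 - 86 ≡ 64; y = λ·(27 - 64) - 20 ≡ 15. → (64, 15)
3G = (64, 15).
Next 3H:
Repeated addition: build up to 3H.
2H: tangent at (27, 20): λ = (3·27² + 28)/(2·20) ≡ 14/40. 40⁻¹ ≡ 16 (mod 71), so λ ≡ 14·16 ≡ 11.
  x = λ² - 27 - 27 = 121 - 54 ≡ 67; y = λ·(27 - 67) - 20 ≡ 37. → (67, 37)
3H: (67, 37) + (27, 20). λ = (20 - 37)/(27 - 67) ≡ 54/31 mod 71. 31⁻¹ ≡ 55 (mod 71) since 31·55 = 1705 ≡ 1, so λ ≡ 59.
  x = λ² - 67 - 27 = 3481 - 94 ≡ 50; y = λ·(67 - 50) - 37 ≡ 43. → (50, 43)
3H = (50, 43).
Finally 3G + 3H:
(64, 15) + (50, 43). λ = (43 - 15)/(50 - 64) ≡ 28/57 mod 71. 57⁻¹ ≡ 5 (mod 71) since 57·5 = 285 ≡ 1, so λ ≡ 69.
  x = λ² - 64 - 50 = 4761 - 114 ≡ 32; y = λ·(64 - 32) - 15 ≡ 63. → (32, 63)

(32, 63)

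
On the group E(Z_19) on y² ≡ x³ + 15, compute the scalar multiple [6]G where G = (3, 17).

Repeated addition: build up to 6G.
2G: tangent at (3, 17): λ = (3·3² + 0)/(2·17) ≡ 8/15. 15⁻¹ ≡ 14 (mod 19) since 15·14 = 210 ≡ 1, so λ ≡ 8·14 ≡ 17.
  x = λ² - 3 - 3 = 289 - 6 ≡ 17; y = λ·(3 - 17) - 17 ≡ 11. → (17, 11)
3G: (17, 11) + (3, 17). λ = (17 - 11)/(3 - 17) ≡ 6/5 mod 19. 5⁻¹ ≡ 4 (mod 19) since 5·4 = 20 ≡ 1, so λ ≡ 5.
  x = λ² - 17 - 3 = 25 - 20 ≡ 5; y = λ·(17 - 5) - 11 ≡ 11. → (5, 11)
4G: (5, 11) + (3, 17). λ = (17 - 11)/(3 - 5) ≡ 6/17 mod 19. 17⁻¹ ≡ 9 (mod 19) since 17·9 = 153 ≡ 1, so λ ≡ 16.
  x = λ² - 5 - 3 = 256 - 8 ≡ 1; y = λ·(5 - 1) - 11 ≡ 15. → (1, 15)
5G: (1, 15) + (3, 17). λ = (17 - 15)/(3 - 1) ≡ 2/2 mod 19. 2⁻¹ ≡ 10 (mod 19) since 2·10 = 20 ≡ 1, so λ ≡ 1.
  x = λ² - 1 - 3 = 1 - 4 ≡ 16; y = λ·(1 - 16) - 15 ≡ 8. → (16, 8)
6G: (16, 8) + (3, 17). λ = (17 - 8)/(3 - 16) ≡ 9/6 mod 19. 6⁻¹ ≡ 16 (mod 19) since 6·16 = 96 ≡ 1, so λ ≡ 11.
  x = λ² - 16 - 3 = 121 - 19 ≡ 7; y = λ·(16 - 7) - 8 ≡ 15. → (7, 15)

(7, 15)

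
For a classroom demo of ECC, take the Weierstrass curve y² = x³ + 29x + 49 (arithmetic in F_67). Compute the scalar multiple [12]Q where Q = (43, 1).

(43, 1)

Repeated addition: build up to 12Q.
2Q: tangent at (43, 1): λ = (3·43² + 29)/(2·1) ≡ 15/2. 2⁻¹ ≡ 34 (mod 67), so λ ≡ 15·34 ≡ 41.
  x = λ² - 43 - 43 = 1681 - 86 ≡ 54; y = λ·(43 - 54) - 1 ≡ 17. → (54, 17)
3Q: (54, 17) + (43, 1). λ = (1 - 17)/(43 - 54) ≡ 51/56 mod 67. 56⁻¹ ≡ 6 (mod 67) since 56·6 = 336 ≡ 1, so λ ≡ 38.
  x = λ² - 54 - 43 = 1444 - 97 ≡ 7; y = λ·(54 - 7) - 17 ≡ 27. → (7, 27)
4Q: (7, 27) + (43, 1). λ = (1 - 27)/(43 - 7) ≡ 41/36 mod 67. 36⁻¹ ≡ 54 (mod 67), so λ ≡ 3.
  x = λ² - 7 - 43 = 9 - 50 ≡ 26; y = λ·(7 - 26) - 27 ≡ 50. → (26, 50)
5Q: (26, 50) + (43, 1). λ = (1 - 50)/(43 - 26) ≡ 18/17 mod 67. 17⁻¹ ≡ 4 (mod 67), so λ ≡ 5.
  x = λ² - 26 - 43 = 25 - 69 ≡ 23; y = λ·(26 - 23) - 50 ≡ 32. → (23, 32)
6Q: (23, 32) + (43, 1). λ = (1 - 32)/(43 - 23) ≡ 36/20 mod 67. 20⁻¹ ≡ 57 (mod 67) since 20·57 = 1140 ≡ 1, so λ ≡ 42.
  x = λ² - 23 - 43 = 1764 - 66 ≡ 23; y = λ·(23 - 23) - 32 ≡ 35. → (23, 35)
7Q: (23, 35) + (43, 1). λ = (1 - 35)/(43 - 23) ≡ 33/20 mod 67. 20⁻¹ ≡ 57 (mod 67), so λ ≡ 5.
  x = λ² - 23 - 43 = 25 - 66 ≡ 26; y = λ·(23 - 26) - 35 ≡ 17. → (26, 17)
8Q: (26, 17) + (43, 1). λ = (1 - 17)/(43 - 26) ≡ 51/17 mod 67. 17⁻¹ ≡ 4 (mod 67) since 17·4 = 68 ≡ 1, so λ ≡ 3.
  x = λ² - 26 - 43 = 9 - 69 ≡ 7; y = λ·(26 - 7) - 17 ≡ 40. → (7, 40)
9Q: (7, 40) + (43, 1). λ = (1 - 40)/(43 - 7) ≡ 28/36 mod 67. 36⁻¹ ≡ 54 (mod 67), so λ ≡ 38.
  x = λ² - 7 - 43 = 1444 - 50 ≡ 54; y = λ·(7 - 54) - 40 ≡ 50. → (54, 50)
10Q: (54, 50) + (43, 1). λ = (1 - 50)/(43 - 54) ≡ 18/56 mod 67. 56⁻¹ ≡ 6 (mod 67), so λ ≡ 41.
  x = λ² - 54 - 43 = 1681 - 97 ≡ 43; y = λ·(54 - 43) - 50 ≡ 66. → (43, 66)
11Q: (43, 66) + (43, 1): same x and y₁ ≡ -y₂, so the sum is ∞.
12Q: ∞ + (43, 1) = (43, 1) (identity).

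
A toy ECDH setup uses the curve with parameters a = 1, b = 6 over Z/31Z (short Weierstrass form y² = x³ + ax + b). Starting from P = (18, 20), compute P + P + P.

Repeated addition: build up to 3P.
2P: tangent at (18, 20): λ = (3·18² + 1)/(2·20) ≡ 12/9. 9⁻¹ ≡ 7 (mod 31), so λ ≡ 12·7 ≡ 22.
  x = λ² - 18 - 18 = 484 - 36 ≡ 14; y = λ·(18 - 14) - 20 ≡ 6. → (14, 6)
3P: (14, 6) + (18, 20). λ = (20 - 6)/(18 - 14) ≡ 14/4 mod 31. 4⁻¹ ≡ 8 (mod 31) since 4·8 = 32 ≡ 1, so λ ≡ 19.
  x = λ² - 14 - 18 = 361 - 32 ≡ 19; y = λ·(14 - 19) - 6 ≡ 23. → (19, 23)

(19, 23)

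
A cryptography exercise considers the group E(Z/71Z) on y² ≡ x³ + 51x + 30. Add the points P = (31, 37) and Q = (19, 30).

(10, 64)

(31, 37) + (19, 30). λ = (30 - 37)/(19 - 31) ≡ 64/59 mod 71. 59⁻¹ ≡ 65 (mod 71), so λ ≡ 42.
  x = λ² - 31 - 19 = 1764 - 50 ≡ 10; y = λ·(31 - 10) - 37 ≡ 64. → (10, 64)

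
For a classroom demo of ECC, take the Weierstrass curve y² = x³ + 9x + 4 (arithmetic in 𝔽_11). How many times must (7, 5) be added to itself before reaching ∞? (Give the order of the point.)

2P: tangent at (7, 5): λ = (3·7² + 9)/(2·5) ≡ 2/10. 10⁻¹ ≡ 10 (mod 11), so λ ≡ 2·10 ≡ 9.
  x = λ² - 7 - 7 = 81 - 14 ≡ 1; y = λ·(7 - 1) - 5 ≡ 5. → (1, 5)
3P: (1, 5) + (7, 5). λ = (5 - 5)/(7 - 1) ≡ 0/6 mod 11. 6⁻¹ ≡ 2 (mod 11), so λ ≡ 0.
  x = λ² - 1 - 7 = 0 - 8 ≡ 3; y = λ·(1 - 3) - 5 ≡ 6. → (3, 6)
4P: (3, 6) + (7, 5). λ = (5 - 6)/(7 - 3) ≡ 10/4 mod 11. 4⁻¹ ≡ 3 (mod 11) since 4·3 = 12 ≡ 1, so λ ≡ 8.
  x = λ² - 3 - 7 = 64 - 10 ≡ 10; y = λ·(3 - 10) - 6 ≡ 4. → (10, 4)
5P: (10, 4) + (7, 5). λ = (5 - 4)/(7 - 10) ≡ 1/8 mod 11. 8⁻¹ ≡ 7 (mod 11) since 8·7 = 56 ≡ 1, so λ ≡ 7.
  x = λ² - 10 - 7 = 49 - 17 ≡ 10; y = λ·(10 - 10) - 4 ≡ 7. → (10, 7)
6P: (10, 7) + (7, 5). λ = (5 - 7)/(7 - 10) ≡ 9/8 mod 11. 8⁻¹ ≡ 7 (mod 11) since 8·7 = 56 ≡ 1, so λ ≡ 8.
  x = λ² - 10 - 7 = 64 - 17 ≡ 3; y = λ·(10 - 3) - 7 ≡ 5. → (3, 5)
7P: (3, 5) + (7, 5). λ = (5 - 5)/(7 - 3) ≡ 0/4 mod 11. 4⁻¹ ≡ 3 (mod 11), so λ ≡ 0.
  x = λ² - 3 - 7 = 0 - 10 ≡ 1; y = λ·(3 - 1) - 5 ≡ 6. → (1, 6)
8P: (1, 6) + (7, 5). λ = (5 - 6)/(7 - 1) ≡ 10/6 mod 11. 6⁻¹ ≡ 2 (mod 11) since 6·2 = 12 ≡ 1, so λ ≡ 9.
  x = λ² - 1 - 7 = 81 - 8 ≡ 7; y = λ·(1 - 7) - 6 ≡ 6. → (7, 6)
9P: (7, 6) + (7, 5): same x and y₁ ≡ -y₂, so the sum is ∞.
9P = ∞, so the order is 9.

9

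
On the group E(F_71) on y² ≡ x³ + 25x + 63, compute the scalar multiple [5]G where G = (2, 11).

Double-and-add on 5 = (101)₂. Start with G = (2, 11) for the leading 1-bit.
double: tangent at (2, 11): λ = (3·2² + 25)/(2·11) ≡ 37/22. 22⁻¹ ≡ 42 (mod 71) since 22·42 = 924 ≡ 1, so λ ≡ 37·42 ≡ 63.
  x = λ² - 2 - 2 = 3969 - 4 ≡ 60; y = λ·(2 - 60) - 11 ≡ 27. → (60, 27)
double: tangent at (60, 27): λ = (3·60² + 25)/(2·27) ≡ 33/54. 54⁻¹ ≡ 25 (mod 71), so λ ≡ 33·25 ≡ 44.
  x = λ² - 60 - 60 = 1936 - 120 ≡ 41; y = λ·(60 - 41) - 27 ≡ 28. → (41, 28)
add G: (41, 28) + (2, 11). λ = (11 - 28)/(2 - 41) ≡ 54/32 mod 71. 32⁻¹ ≡ 20 (mod 71) since 32·20 = 640 ≡ 1, so λ ≡ 15.
  x = λ² - 41 - 2 = 225 - 43 ≡ 40; y = λ·(41 - 40) - 28 ≡ 58. → (40, 58)

(40, 58)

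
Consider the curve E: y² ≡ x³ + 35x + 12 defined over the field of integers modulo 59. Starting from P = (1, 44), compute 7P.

(46, 30)

Double-and-add on 7 = (111)₂. Start with P = (1, 44) for the leading 1-bit.
double: tangent at (1, 44): λ = (3·1² + 35)/(2·44) ≡ 38/29. 29⁻¹ ≡ 57 (mod 59) since 29·57 = 1653 ≡ 1, so λ ≡ 38·57 ≡ 42.
  x = λ² - 1 - 1 = 1764 - 2 ≡ 51; y = λ·(1 - 51) - 44 ≡ 39. → (51, 39)
add P: (51, 39) + (1, 44). λ = (44 - 39)/(1 - 51) ≡ 5/9 mod 59. 9⁻¹ ≡ 46 (mod 59) since 9·46 = 414 ≡ 1, so λ ≡ 53.
  x = λ² - 51 - 1 = 2809 - 52 ≡ 43; y = λ·(51 - 43) - 39 ≡ 31. → (43, 31)
double: tangent at (43, 31): λ = (3·43² + 35)/(2·31) ≡ 36/3. 3⁻¹ ≡ 20 (mod 59) since 3·20 = 60 ≡ 1, so λ ≡ 36·20 ≡ 12.
  x = λ² - 43 - 43 = 144 - 86 ≡ 58; y = λ·(43 - 58) - 31 ≡ 25. → (58, 25)
add P: (58, 25) + (1, 44). λ = (44 - 25)/(1 - 58) ≡ 19/2 mod 59. 2⁻¹ ≡ 30 (mod 59), so λ ≡ 39.
  x = λ² - 58 - 1 = 1521 - 59 ≡ 46; y = λ·(58 - 46) - 25 ≡ 30. → (46, 30)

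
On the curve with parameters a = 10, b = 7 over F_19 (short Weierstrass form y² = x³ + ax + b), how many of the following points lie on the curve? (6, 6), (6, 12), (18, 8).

(6, 6): 6² ≡ 17, rhs ≡ 17 → on.
(6, 12): 12² ≡ 11, rhs ≡ 17 → off.
(18, 8): 8² ≡ 7, rhs ≡ 15 → off.

1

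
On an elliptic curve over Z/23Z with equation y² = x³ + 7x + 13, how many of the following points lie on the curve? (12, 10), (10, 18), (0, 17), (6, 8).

(12, 10): 10² ≡ 8, rhs ≡ 8 → on.
(10, 18): 18² ≡ 2, rhs ≡ 2 → on.
(0, 17): 17² ≡ 13, rhs ≡ 13 → on.
(6, 8): 8² ≡ 18, rhs ≡ 18 → on.

4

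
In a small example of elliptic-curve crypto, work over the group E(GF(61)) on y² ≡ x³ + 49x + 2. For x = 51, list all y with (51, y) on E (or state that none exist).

none

x³ + 49x + 2 = 135152 ≡ 37 (mod 61).
37 is a non-residue mod 61; no y exists.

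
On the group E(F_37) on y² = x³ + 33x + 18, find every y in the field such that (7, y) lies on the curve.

0

x³ + 33x + 18 = 592 ≡ 0 (mod 37).
Only y = 0 satisfies y² ≡ 0.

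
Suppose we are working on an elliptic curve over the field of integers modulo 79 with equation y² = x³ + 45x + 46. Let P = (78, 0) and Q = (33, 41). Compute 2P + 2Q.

(17, 6)

First 2P:
Repeated addition: build up to 2P.
2P: (78, 0) + (78, 0): same x and y₁ ≡ -y₂, so the sum is O.
2P = O.
Next 2Q:
Repeated addition: build up to 2Q.
2Q: tangent at (33, 41): λ = (3·33² + 45)/(2·41) ≡ 73/3. 3⁻¹ ≡ 53 (mod 79), so λ ≡ 73·53 ≡ 77.
  x = λ² - 33 - 33 = 5929 - 66 ≡ 17; y = λ·(33 - 17) - 41 ≡ 6. → (17, 6)
2Q = (17, 6).
Finally 2P + 2Q:
O + (17, 6) = (17, 6) (identity).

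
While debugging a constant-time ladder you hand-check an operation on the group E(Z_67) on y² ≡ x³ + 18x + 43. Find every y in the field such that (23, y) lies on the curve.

none

x³ + 18x + 43 = 12624 ≡ 28 (mod 67).
28 is a non-residue mod 67; no y exists.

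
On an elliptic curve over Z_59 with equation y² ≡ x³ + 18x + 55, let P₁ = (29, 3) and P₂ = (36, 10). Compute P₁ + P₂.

(29, 3) + (36, 10). λ = (10 - 3)/(36 - 29) ≡ 7/7 mod 59. 7⁻¹ ≡ 17 (mod 59), so λ ≡ 1.
  x = λ² - 29 - 36 = 1 - 65 ≡ 54; y = λ·(29 - 54) - 3 ≡ 31. → (54, 31)

(54, 31)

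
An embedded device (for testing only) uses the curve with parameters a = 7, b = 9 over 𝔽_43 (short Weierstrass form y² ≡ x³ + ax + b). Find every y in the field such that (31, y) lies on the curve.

none

x³ + 7x + 9 = 30017 ≡ 3 (mod 43).
3 is a non-residue mod 43; no y exists.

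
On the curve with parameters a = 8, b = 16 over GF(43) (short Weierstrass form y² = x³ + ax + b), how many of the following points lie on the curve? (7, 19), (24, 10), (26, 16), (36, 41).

3

(7, 19): 19² ≡ 17, rhs ≡ 28 → off.
(24, 10): 10² ≡ 14, rhs ≡ 14 → on.
(26, 16): 16² ≡ 41, rhs ≡ 41 → on.
(36, 41): 41² ≡ 4, rhs ≡ 4 → on.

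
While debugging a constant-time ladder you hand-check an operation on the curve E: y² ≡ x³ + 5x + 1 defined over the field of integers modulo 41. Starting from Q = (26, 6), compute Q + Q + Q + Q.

Double-and-add on 4 = (100)₂. Start with Q = (26, 6) for the leading 1-bit.
double: tangent at (26, 6): λ = (3·26² + 5)/(2·6) ≡ 24/12. 12⁻¹ ≡ 24 (mod 41), so λ ≡ 24·24 ≡ 2.
  x = λ² - 26 - 26 = 4 - 52 ≡ 34; y = λ·(26 - 34) - 6 ≡ 19. → (34, 19)
double: tangent at (34, 19): λ = (3·34² + 5)/(2·19) ≡ 29/38. 38⁻¹ ≡ 27 (mod 41) since 38·27 = 1026 ≡ 1, so λ ≡ 29·27 ≡ 4.
  x = λ² - 34 - 34 = 16 - 68 ≡ 30; y = λ·(34 - 30) - 19 ≡ 38. → (30, 38)

(30, 38)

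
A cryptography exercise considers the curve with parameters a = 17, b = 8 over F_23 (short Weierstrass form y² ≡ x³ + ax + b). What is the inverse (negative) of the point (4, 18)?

(4, 5)

-(4, 18) = (4, -18 mod 23) = (4, 5).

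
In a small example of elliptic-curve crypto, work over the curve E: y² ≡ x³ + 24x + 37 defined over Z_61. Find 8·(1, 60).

Write G = (1, 60).
Double-and-add on 8 = (1000)₂. Start with G = (1, 60) for the leading 1-bit.
double: tangent at (1, 60): λ = (3·1² + 24)/(2·60) ≡ 27/59. 59⁻¹ ≡ 30 (mod 61), so λ ≡ 27·30 ≡ 17.
  x = λ² - 1 - 1 = 289 - 2 ≡ 43; y = λ·(1 - 43) - 60 ≡ 19. → (43, 19)
double: tangent at (43, 19): λ = (3·43² + 24)/(2·19) ≡ 20/38. 38⁻¹ ≡ 53 (mod 61), so λ ≡ 20·53 ≡ 23.
  x = λ² - 43 - 43 = 529 - 86 ≡ 16; y = λ·(43 - 16) - 19 ≡ 53. → (16, 53)
double: tangent at (16, 53): λ = (3·16² + 24)/(2·53) ≡ 60/45. 45⁻¹ ≡ 19 (mod 61) since 45·19 = 855 ≡ 1, so λ ≡ 60·19 ≡ 42.
  x = λ² - 16 - 16 = 1764 - 32 ≡ 24; y = λ·(16 - 24) - 53 ≡ 38. → (24, 38)

(24, 38)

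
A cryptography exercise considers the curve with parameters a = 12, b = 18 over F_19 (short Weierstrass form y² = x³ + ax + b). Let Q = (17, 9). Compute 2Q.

tangent at (17, 9): λ = (3·17² + 12)/(2·9) ≡ 5/18. 18⁻¹ ≡ 18 (mod 19), so λ ≡ 5·18 ≡ 14.
  x = λ² - 17 - 17 = 196 - 34 ≡ 10; y = λ·(17 - 10) - 9 ≡ 13. → (10, 13)

(10, 13)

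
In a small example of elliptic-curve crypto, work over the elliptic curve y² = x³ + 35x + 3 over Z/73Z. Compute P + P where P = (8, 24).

tangent at (8, 24): λ = (3·8² + 35)/(2·24) ≡ 8/48. 48⁻¹ ≡ 35 (mod 73) since 48·35 = 1680 ≡ 1, so λ ≡ 8·35 ≡ 61.
  x = λ² - 8 - 8 = 3721 - 16 ≡ 55; y = λ·(8 - 55) - 24 ≡ 29. → (55, 29)

(55, 29)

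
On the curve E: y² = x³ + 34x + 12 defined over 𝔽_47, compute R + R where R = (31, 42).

tangent at (31, 42): λ = (3·31² + 34)/(2·42) ≡ 3/37. 37⁻¹ ≡ 14 (mod 47), so λ ≡ 3·14 ≡ 42.
  x = λ² - 31 - 31 = 1764 - 62 ≡ 10; y = λ·(31 - 10) - 42 ≡ 41. → (10, 41)

(10, 41)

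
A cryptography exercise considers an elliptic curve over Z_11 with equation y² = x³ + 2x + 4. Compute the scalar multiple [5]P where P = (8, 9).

(3, 9)

Double-and-add on 5 = (101)₂. Start with P = (8, 9) for the leading 1-bit.
double: tangent at (8, 9): λ = (3·8² + 2)/(2·9) ≡ 7/7. 7⁻¹ ≡ 8 (mod 11) since 7·8 = 56 ≡ 1, so λ ≡ 7·8 ≡ 1.
  x = λ² - 8 - 8 = 1 - 16 ≡ 7; y = λ·(8 - 7) - 9 ≡ 3. → (7, 3)
double: tangent at (7, 3): λ = (3·7² + 2)/(2·3) ≡ 6/6. 6⁻¹ ≡ 2 (mod 11) since 6·2 = 12 ≡ 1, so λ ≡ 6·2 ≡ 1.
  x = λ² - 7 - 7 = 1 - 14 ≡ 9; y = λ·(7 - 9) - 3 ≡ 6. → (9, 6)
add P: (9, 6) + (8, 9). λ = (9 - 6)/(8 - 9) ≡ 3/10 mod 11. 10⁻¹ ≡ 10 (mod 11), so λ ≡ 8.
  x = λ² - 9 - 8 = 64 - 17 ≡ 3; y = λ·(9 - 3) - 6 ≡ 9. → (3, 9)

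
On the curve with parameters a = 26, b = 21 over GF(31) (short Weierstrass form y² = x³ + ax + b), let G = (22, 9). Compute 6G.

(27, 15)

Double-and-add on 6 = (110)₂. Start with G = (22, 9) for the leading 1-bit.
double: tangent at (22, 9): λ = (3·22² + 26)/(2·9) ≡ 21/18. 18⁻¹ ≡ 19 (mod 31) since 18·19 = 342 ≡ 1, so λ ≡ 21·19 ≡ 27.
  x = λ² - 22 - 22 = 729 - 44 ≡ 3; y = λ·(22 - 3) - 9 ≡ 8. → (3, 8)
add G: (3, 8) + (22, 9). λ = (9 - 8)/(22 - 3) ≡ 1/19 mod 31. 19⁻¹ ≡ 18 (mod 31), so λ ≡ 18.
  x = λ² - 3 - 22 = 324 - 25 ≡ 20; y = λ·(3 - 20) - 8 ≡ 27. → (20, 27)
double: tangent at (20, 27): λ = (3·20² + 26)/(2·27) ≡ 17/23. 23⁻¹ ≡ 27 (mod 31) since 23·27 = 621 ≡ 1, so λ ≡ 17·27 ≡ 25.
  x = λ² - 20 - 20 = 625 - 40 ≡ 27; y = λ·(20 - 27) - 27 ≡ 15. → (27, 15)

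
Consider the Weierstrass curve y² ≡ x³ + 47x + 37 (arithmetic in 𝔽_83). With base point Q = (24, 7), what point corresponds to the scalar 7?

Double-and-add on 7 = (111)₂. Start with Q = (24, 7) for the leading 1-bit.
double: tangent at (24, 7): λ = (3·24² + 47)/(2·7) ≡ 32/14. 14⁻¹ ≡ 6 (mod 83) since 14·6 = 84 ≡ 1, so λ ≡ 32·6 ≡ 26.
  x = λ² - 24 - 24 = 676 - 48 ≡ 47; y = λ·(24 - 47) - 7 ≡ 59. → (47, 59)
add Q: (47, 59) + (24, 7). λ = (7 - 59)/(24 - 47) ≡ 31/60 mod 83. 60⁻¹ ≡ 18 (mod 83), so λ ≡ 60.
  x = λ² - 47 - 24 = 3600 - 71 ≡ 43; y = λ·(47 - 43) - 59 ≡ 15. → (43, 15)
double: tangent at (43, 15): λ = (3·43² + 47)/(2·15) ≡ 33/30. 30⁻¹ ≡ 36 (mod 83) since 30·36 = 1080 ≡ 1, so λ ≡ 33·36 ≡ 26.
  x = λ² - 43 - 43 = 676 - 86 ≡ 9; y = λ·(43 - 9) - 15 ≡ 39. → (9, 39)
add Q: (9, 39) + (24, 7). λ = (7 - 39)/(24 - 9) ≡ 51/15 mod 83. 15⁻¹ ≡ 72 (mod 83), so λ ≡ 20.
  x = λ² - 9 - 24 = 400 - 33 ≡ 35; y = λ·(9 - 35) - 39 ≡ 22. → (35, 22)

(35, 22)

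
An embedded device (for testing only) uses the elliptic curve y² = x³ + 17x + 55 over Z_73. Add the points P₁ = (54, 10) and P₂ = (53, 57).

(58, 32)

(54, 10) + (53, 57). λ = (57 - 10)/(53 - 54) ≡ 47/72 mod 73. 72⁻¹ ≡ 72 (mod 73), so λ ≡ 26.
  x = λ² - 54 - 53 = 676 - 107 ≡ 58; y = λ·(54 - 58) - 10 ≡ 32. → (58, 32)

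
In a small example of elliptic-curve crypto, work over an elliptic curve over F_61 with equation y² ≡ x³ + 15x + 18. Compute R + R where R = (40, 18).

tangent at (40, 18): λ = (3·40² + 15)/(2·18) ≡ 57/36. 36⁻¹ ≡ 39 (mod 61), so λ ≡ 57·39 ≡ 27.
  x = λ² - 40 - 40 = 729 - 80 ≡ 39; y = λ·(40 - 39) - 18 ≡ 9. → (39, 9)

(39, 9)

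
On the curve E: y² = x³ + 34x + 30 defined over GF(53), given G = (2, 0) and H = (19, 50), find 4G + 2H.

First 4G:
Repeated addition: build up to 4G.
2G: (2, 0) + (2, 0): same x and y₁ ≡ -y₂, so the sum is O.
3G: O + (2, 0) = (2, 0) (identity).
4G: (2, 0) + (2, 0): same x and y₁ ≡ -y₂, so the sum is O.
4G = O.
Next 2H:
Repeated addition: build up to 2H.
2H: tangent at (19, 50): λ = (3·19² + 34)/(2·50) ≡ 4/47. 47⁻¹ ≡ 44 (mod 53) since 47·44 = 2068 ≡ 1, so λ ≡ 4·44 ≡ 17.
  x = λ² - 19 - 19 = 289 - 38 ≡ 39; y = λ·(19 - 39) - 50 ≡ 34. → (39, 34)
2H = (39, 34).
Finally 4G + 2H:
O + (39, 34) = (39, 34) (identity).

(39, 34)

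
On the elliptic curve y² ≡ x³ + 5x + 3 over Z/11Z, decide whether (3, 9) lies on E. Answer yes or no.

no

y² = 9² ≡ 4; x³ + 5x + 3 = 45 ≡ 1 (mod 11). 4 ≠ 1.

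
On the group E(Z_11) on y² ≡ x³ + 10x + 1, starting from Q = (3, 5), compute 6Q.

(3, 5)

Double-and-add on 6 = (110)₂. Start with Q = (3, 5) for the leading 1-bit.
double: tangent at (3, 5): λ = (3·3² + 10)/(2·5) ≡ 4/10. 10⁻¹ ≡ 10 (mod 11) since 10·10 = 100 ≡ 1, so λ ≡ 4·10 ≡ 7.
  x = λ² - 3 - 3 = 49 - 6 ≡ 10; y = λ·(3 - 10) - 5 ≡ 1. → (10, 1)
add Q: (10, 1) + (3, 5). λ = (5 - 1)/(3 - 10) ≡ 4/4 mod 11. 4⁻¹ ≡ 3 (mod 11) since 4·3 = 12 ≡ 1, so λ ≡ 1.
  x = λ² - 10 - 3 = 1 - 13 ≡ 10; y = λ·(10 - 10) - 1 ≡ 10. → (10, 10)
double: tangent at (10, 10): λ = (3·10² + 10)/(2·10) ≡ 2/9. 9⁻¹ ≡ 5 (mod 11), so λ ≡ 2·5 ≡ 10.
  x = λ² - 10 - 10 = 100 - 20 ≡ 3; y = λ·(10 - 3) - 10 ≡ 5. → (3, 5)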